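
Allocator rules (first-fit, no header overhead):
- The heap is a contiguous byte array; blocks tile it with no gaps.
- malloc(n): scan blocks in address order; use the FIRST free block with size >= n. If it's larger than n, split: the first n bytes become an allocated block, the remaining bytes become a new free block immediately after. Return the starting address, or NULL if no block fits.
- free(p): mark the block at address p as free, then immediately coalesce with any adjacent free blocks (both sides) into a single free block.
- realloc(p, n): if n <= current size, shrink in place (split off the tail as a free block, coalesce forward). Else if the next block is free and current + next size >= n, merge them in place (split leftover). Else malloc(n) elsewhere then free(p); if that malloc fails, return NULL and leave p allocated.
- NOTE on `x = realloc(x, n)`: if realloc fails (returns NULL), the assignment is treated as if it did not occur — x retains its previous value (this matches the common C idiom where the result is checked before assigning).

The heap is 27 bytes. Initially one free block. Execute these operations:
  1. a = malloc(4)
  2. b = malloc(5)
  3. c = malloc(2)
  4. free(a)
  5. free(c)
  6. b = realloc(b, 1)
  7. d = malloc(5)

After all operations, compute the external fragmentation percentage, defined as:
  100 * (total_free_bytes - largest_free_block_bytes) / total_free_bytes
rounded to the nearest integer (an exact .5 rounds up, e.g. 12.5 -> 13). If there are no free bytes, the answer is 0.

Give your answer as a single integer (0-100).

Answer: 19

Derivation:
Op 1: a = malloc(4) -> a = 0; heap: [0-3 ALLOC][4-26 FREE]
Op 2: b = malloc(5) -> b = 4; heap: [0-3 ALLOC][4-8 ALLOC][9-26 FREE]
Op 3: c = malloc(2) -> c = 9; heap: [0-3 ALLOC][4-8 ALLOC][9-10 ALLOC][11-26 FREE]
Op 4: free(a) -> (freed a); heap: [0-3 FREE][4-8 ALLOC][9-10 ALLOC][11-26 FREE]
Op 5: free(c) -> (freed c); heap: [0-3 FREE][4-8 ALLOC][9-26 FREE]
Op 6: b = realloc(b, 1) -> b = 4; heap: [0-3 FREE][4-4 ALLOC][5-26 FREE]
Op 7: d = malloc(5) -> d = 5; heap: [0-3 FREE][4-4 ALLOC][5-9 ALLOC][10-26 FREE]
Free blocks: [4 17] total_free=21 largest=17 -> 100*(21-17)/21 = 400/21 ≈ 19.048 -> rounds to 19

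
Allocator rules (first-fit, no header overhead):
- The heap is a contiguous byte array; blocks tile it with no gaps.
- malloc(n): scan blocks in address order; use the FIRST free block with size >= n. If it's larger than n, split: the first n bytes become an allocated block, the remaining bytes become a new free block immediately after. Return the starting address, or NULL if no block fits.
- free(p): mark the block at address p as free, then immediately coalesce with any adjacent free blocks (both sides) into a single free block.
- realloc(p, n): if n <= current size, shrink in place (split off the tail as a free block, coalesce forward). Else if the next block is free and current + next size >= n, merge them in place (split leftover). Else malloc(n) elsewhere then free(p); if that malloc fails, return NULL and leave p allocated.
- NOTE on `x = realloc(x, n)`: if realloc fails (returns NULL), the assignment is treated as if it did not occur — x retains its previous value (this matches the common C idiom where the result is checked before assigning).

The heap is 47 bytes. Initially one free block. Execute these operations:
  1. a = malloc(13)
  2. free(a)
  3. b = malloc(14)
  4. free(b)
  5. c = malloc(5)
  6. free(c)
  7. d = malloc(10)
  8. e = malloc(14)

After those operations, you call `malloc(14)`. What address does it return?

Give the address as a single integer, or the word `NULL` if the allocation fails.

Answer: 24

Derivation:
Op 1: a = malloc(13) -> a = 0; heap: [0-12 ALLOC][13-46 FREE]
Op 2: free(a) -> (freed a); heap: [0-46 FREE]
Op 3: b = malloc(14) -> b = 0; heap: [0-13 ALLOC][14-46 FREE]
Op 4: free(b) -> (freed b); heap: [0-46 FREE]
Op 5: c = malloc(5) -> c = 0; heap: [0-4 ALLOC][5-46 FREE]
Op 6: free(c) -> (freed c); heap: [0-46 FREE]
Op 7: d = malloc(10) -> d = 0; heap: [0-9 ALLOC][10-46 FREE]
Op 8: e = malloc(14) -> e = 10; heap: [0-9 ALLOC][10-23 ALLOC][24-46 FREE]
malloc(14): first-fit scan over [0-9 ALLOC][10-23 ALLOC][24-46 FREE] -> 24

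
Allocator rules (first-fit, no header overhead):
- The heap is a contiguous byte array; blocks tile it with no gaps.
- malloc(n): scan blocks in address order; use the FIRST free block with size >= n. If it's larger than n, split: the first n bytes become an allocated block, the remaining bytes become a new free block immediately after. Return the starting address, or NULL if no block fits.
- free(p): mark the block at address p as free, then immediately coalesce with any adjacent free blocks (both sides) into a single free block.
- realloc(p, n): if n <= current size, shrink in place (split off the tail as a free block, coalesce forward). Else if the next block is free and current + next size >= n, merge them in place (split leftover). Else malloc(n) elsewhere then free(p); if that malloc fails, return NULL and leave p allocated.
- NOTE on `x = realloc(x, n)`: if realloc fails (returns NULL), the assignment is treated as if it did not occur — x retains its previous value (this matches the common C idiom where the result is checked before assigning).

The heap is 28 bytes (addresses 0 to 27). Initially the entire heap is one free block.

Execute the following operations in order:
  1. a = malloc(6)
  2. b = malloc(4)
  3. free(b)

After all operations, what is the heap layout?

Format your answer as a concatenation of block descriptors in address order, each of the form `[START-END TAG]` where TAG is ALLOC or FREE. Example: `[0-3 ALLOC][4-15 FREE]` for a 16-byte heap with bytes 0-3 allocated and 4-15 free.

Op 1: a = malloc(6) -> a = 0; heap: [0-5 ALLOC][6-27 FREE]
Op 2: b = malloc(4) -> b = 6; heap: [0-5 ALLOC][6-9 ALLOC][10-27 FREE]
Op 3: free(b) -> (freed b); heap: [0-5 ALLOC][6-27 FREE]

Answer: [0-5 ALLOC][6-27 FREE]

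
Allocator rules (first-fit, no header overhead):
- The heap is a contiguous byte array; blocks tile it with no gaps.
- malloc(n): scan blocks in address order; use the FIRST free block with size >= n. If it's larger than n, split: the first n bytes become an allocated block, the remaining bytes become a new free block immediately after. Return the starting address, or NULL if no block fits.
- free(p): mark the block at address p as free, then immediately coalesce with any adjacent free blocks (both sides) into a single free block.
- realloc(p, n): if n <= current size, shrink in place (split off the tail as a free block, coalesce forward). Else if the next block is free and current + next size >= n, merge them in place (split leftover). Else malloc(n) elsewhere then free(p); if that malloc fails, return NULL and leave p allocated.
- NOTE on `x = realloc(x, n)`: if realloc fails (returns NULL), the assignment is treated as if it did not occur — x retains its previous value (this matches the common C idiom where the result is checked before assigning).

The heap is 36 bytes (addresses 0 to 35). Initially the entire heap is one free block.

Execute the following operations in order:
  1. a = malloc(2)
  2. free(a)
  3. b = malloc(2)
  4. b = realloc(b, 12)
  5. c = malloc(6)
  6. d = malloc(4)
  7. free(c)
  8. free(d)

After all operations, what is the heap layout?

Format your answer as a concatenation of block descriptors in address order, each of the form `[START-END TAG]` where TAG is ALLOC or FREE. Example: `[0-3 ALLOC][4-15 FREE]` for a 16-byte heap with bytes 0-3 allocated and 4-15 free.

Op 1: a = malloc(2) -> a = 0; heap: [0-1 ALLOC][2-35 FREE]
Op 2: free(a) -> (freed a); heap: [0-35 FREE]
Op 3: b = malloc(2) -> b = 0; heap: [0-1 ALLOC][2-35 FREE]
Op 4: b = realloc(b, 12) -> b = 0; heap: [0-11 ALLOC][12-35 FREE]
Op 5: c = malloc(6) -> c = 12; heap: [0-11 ALLOC][12-17 ALLOC][18-35 FREE]
Op 6: d = malloc(4) -> d = 18; heap: [0-11 ALLOC][12-17 ALLOC][18-21 ALLOC][22-35 FREE]
Op 7: free(c) -> (freed c); heap: [0-11 ALLOC][12-17 FREE][18-21 ALLOC][22-35 FREE]
Op 8: free(d) -> (freed d); heap: [0-11 ALLOC][12-35 FREE]

Answer: [0-11 ALLOC][12-35 FREE]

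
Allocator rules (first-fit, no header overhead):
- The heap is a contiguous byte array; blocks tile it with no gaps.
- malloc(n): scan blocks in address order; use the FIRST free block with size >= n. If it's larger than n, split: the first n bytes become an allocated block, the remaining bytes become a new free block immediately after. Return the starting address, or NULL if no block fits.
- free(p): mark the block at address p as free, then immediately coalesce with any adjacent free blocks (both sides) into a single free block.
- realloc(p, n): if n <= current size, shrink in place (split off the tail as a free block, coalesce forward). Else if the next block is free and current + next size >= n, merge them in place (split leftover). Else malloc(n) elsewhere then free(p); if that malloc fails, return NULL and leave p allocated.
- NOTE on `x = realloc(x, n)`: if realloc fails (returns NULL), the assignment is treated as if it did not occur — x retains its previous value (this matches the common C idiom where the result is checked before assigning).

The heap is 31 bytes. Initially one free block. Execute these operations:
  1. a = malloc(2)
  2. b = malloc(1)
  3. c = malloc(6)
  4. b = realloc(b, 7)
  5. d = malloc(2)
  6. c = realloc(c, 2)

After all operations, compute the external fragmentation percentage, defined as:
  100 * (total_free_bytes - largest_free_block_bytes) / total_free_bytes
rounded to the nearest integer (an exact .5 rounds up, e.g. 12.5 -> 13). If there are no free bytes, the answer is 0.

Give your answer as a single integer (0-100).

Op 1: a = malloc(2) -> a = 0; heap: [0-1 ALLOC][2-30 FREE]
Op 2: b = malloc(1) -> b = 2; heap: [0-1 ALLOC][2-2 ALLOC][3-30 FREE]
Op 3: c = malloc(6) -> c = 3; heap: [0-1 ALLOC][2-2 ALLOC][3-8 ALLOC][9-30 FREE]
Op 4: b = realloc(b, 7) -> b = 9; heap: [0-1 ALLOC][2-2 FREE][3-8 ALLOC][9-15 ALLOC][16-30 FREE]
Op 5: d = malloc(2) -> d = 16; heap: [0-1 ALLOC][2-2 FREE][3-8 ALLOC][9-15 ALLOC][16-17 ALLOC][18-30 FREE]
Op 6: c = realloc(c, 2) -> c = 3; heap: [0-1 ALLOC][2-2 FREE][3-4 ALLOC][5-8 FREE][9-15 ALLOC][16-17 ALLOC][18-30 FREE]
Free blocks: [1 4 13] total_free=18 largest=13 -> 100*(18-13)/18 = 500/18 ≈ 27.778 -> rounds to 28

Answer: 28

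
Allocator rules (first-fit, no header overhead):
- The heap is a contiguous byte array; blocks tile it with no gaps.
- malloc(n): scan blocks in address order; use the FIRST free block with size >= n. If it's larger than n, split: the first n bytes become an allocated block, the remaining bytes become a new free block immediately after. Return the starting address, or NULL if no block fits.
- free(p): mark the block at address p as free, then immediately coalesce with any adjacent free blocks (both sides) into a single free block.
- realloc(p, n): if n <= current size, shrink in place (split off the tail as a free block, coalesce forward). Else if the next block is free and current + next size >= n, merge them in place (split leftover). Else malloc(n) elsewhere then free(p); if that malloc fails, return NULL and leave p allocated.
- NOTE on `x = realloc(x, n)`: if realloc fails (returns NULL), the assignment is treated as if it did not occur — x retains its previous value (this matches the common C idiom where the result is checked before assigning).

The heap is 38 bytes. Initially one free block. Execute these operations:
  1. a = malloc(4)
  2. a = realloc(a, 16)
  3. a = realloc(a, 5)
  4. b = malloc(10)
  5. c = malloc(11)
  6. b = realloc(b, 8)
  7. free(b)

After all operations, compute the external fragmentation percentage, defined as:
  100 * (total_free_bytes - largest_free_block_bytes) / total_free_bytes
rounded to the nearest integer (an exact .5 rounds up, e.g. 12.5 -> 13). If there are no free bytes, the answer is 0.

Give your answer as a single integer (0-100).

Answer: 45

Derivation:
Op 1: a = malloc(4) -> a = 0; heap: [0-3 ALLOC][4-37 FREE]
Op 2: a = realloc(a, 16) -> a = 0; heap: [0-15 ALLOC][16-37 FREE]
Op 3: a = realloc(a, 5) -> a = 0; heap: [0-4 ALLOC][5-37 FREE]
Op 4: b = malloc(10) -> b = 5; heap: [0-4 ALLOC][5-14 ALLOC][15-37 FREE]
Op 5: c = malloc(11) -> c = 15; heap: [0-4 ALLOC][5-14 ALLOC][15-25 ALLOC][26-37 FREE]
Op 6: b = realloc(b, 8) -> b = 5; heap: [0-4 ALLOC][5-12 ALLOC][13-14 FREE][15-25 ALLOC][26-37 FREE]
Op 7: free(b) -> (freed b); heap: [0-4 ALLOC][5-14 FREE][15-25 ALLOC][26-37 FREE]
Free blocks: [10 12] total_free=22 largest=12 -> 100*(22-12)/22 = 1000/22 ≈ 45.455 -> rounds to 45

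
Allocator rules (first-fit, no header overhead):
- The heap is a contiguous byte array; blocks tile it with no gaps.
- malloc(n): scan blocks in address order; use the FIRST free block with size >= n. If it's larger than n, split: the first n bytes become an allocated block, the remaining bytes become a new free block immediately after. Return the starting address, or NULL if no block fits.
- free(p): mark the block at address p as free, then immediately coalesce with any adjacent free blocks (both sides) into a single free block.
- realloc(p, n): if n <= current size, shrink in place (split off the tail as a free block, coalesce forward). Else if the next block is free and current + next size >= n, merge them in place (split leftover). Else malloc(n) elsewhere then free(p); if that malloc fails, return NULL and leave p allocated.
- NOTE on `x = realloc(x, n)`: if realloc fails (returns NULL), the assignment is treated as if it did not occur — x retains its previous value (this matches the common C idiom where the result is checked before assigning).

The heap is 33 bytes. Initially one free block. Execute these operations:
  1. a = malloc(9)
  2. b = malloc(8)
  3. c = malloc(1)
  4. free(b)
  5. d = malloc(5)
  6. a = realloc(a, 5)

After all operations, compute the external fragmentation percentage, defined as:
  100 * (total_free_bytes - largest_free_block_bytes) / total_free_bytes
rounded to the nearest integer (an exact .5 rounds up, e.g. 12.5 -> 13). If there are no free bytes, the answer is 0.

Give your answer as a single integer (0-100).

Op 1: a = malloc(9) -> a = 0; heap: [0-8 ALLOC][9-32 FREE]
Op 2: b = malloc(8) -> b = 9; heap: [0-8 ALLOC][9-16 ALLOC][17-32 FREE]
Op 3: c = malloc(1) -> c = 17; heap: [0-8 ALLOC][9-16 ALLOC][17-17 ALLOC][18-32 FREE]
Op 4: free(b) -> (freed b); heap: [0-8 ALLOC][9-16 FREE][17-17 ALLOC][18-32 FREE]
Op 5: d = malloc(5) -> d = 9; heap: [0-8 ALLOC][9-13 ALLOC][14-16 FREE][17-17 ALLOC][18-32 FREE]
Op 6: a = realloc(a, 5) -> a = 0; heap: [0-4 ALLOC][5-8 FREE][9-13 ALLOC][14-16 FREE][17-17 ALLOC][18-32 FREE]
Free blocks: [4 3 15] total_free=22 largest=15 -> 100*(22-15)/22 = 700/22 ≈ 31.818 -> rounds to 32

Answer: 32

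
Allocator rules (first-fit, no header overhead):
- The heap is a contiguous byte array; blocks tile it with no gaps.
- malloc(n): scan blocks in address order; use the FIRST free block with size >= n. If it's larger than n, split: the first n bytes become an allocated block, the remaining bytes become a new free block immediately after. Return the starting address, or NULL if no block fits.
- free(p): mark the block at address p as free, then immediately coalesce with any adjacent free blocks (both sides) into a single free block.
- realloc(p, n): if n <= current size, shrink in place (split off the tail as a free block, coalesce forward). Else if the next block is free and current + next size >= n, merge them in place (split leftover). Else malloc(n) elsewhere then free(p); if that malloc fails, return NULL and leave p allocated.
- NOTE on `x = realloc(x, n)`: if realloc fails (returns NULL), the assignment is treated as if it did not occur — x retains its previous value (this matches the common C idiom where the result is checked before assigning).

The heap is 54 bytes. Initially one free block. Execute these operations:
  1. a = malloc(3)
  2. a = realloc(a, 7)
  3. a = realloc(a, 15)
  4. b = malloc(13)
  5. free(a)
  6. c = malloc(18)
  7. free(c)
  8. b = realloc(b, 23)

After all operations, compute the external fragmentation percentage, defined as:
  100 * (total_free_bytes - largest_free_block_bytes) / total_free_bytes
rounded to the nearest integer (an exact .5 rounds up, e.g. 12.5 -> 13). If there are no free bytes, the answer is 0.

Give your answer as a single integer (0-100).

Op 1: a = malloc(3) -> a = 0; heap: [0-2 ALLOC][3-53 FREE]
Op 2: a = realloc(a, 7) -> a = 0; heap: [0-6 ALLOC][7-53 FREE]
Op 3: a = realloc(a, 15) -> a = 0; heap: [0-14 ALLOC][15-53 FREE]
Op 4: b = malloc(13) -> b = 15; heap: [0-14 ALLOC][15-27 ALLOC][28-53 FREE]
Op 5: free(a) -> (freed a); heap: [0-14 FREE][15-27 ALLOC][28-53 FREE]
Op 6: c = malloc(18) -> c = 28; heap: [0-14 FREE][15-27 ALLOC][28-45 ALLOC][46-53 FREE]
Op 7: free(c) -> (freed c); heap: [0-14 FREE][15-27 ALLOC][28-53 FREE]
Op 8: b = realloc(b, 23) -> b = 15; heap: [0-14 FREE][15-37 ALLOC][38-53 FREE]
Free blocks: [15 16] total_free=31 largest=16 -> 100*(31-16)/31 = 1500/31 ≈ 48.387 -> rounds to 48

Answer: 48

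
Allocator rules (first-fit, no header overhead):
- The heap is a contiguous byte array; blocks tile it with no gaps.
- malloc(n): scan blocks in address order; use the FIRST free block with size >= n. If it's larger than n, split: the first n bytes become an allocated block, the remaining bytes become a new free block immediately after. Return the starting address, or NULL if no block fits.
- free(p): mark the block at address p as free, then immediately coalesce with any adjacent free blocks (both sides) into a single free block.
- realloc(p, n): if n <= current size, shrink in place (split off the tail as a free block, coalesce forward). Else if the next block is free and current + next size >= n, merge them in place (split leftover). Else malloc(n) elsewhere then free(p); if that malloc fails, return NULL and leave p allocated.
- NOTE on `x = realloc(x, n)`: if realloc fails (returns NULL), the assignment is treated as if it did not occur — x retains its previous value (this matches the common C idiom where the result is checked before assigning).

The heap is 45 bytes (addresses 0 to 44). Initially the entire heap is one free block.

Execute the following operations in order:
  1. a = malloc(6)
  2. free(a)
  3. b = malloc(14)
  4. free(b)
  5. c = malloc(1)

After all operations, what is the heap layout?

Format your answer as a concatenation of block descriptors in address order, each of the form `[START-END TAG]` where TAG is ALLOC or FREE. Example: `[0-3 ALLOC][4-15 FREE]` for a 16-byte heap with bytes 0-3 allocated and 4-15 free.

Answer: [0-0 ALLOC][1-44 FREE]

Derivation:
Op 1: a = malloc(6) -> a = 0; heap: [0-5 ALLOC][6-44 FREE]
Op 2: free(a) -> (freed a); heap: [0-44 FREE]
Op 3: b = malloc(14) -> b = 0; heap: [0-13 ALLOC][14-44 FREE]
Op 4: free(b) -> (freed b); heap: [0-44 FREE]
Op 5: c = malloc(1) -> c = 0; heap: [0-0 ALLOC][1-44 FREE]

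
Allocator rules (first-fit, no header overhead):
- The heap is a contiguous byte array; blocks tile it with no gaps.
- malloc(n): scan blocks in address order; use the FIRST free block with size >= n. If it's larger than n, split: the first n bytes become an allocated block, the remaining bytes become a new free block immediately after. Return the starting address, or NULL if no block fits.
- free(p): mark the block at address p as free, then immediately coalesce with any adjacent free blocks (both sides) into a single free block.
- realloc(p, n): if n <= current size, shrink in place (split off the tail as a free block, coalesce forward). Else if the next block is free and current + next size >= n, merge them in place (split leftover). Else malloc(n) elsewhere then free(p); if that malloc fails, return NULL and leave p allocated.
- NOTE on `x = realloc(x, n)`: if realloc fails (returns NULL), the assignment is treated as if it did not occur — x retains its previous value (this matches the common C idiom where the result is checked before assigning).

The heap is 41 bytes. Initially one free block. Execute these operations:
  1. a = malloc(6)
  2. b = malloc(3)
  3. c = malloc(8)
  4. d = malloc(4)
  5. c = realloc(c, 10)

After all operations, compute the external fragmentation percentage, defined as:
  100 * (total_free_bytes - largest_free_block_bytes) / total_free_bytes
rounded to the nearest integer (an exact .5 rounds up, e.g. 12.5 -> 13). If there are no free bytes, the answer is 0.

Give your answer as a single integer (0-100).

Op 1: a = malloc(6) -> a = 0; heap: [0-5 ALLOC][6-40 FREE]
Op 2: b = malloc(3) -> b = 6; heap: [0-5 ALLOC][6-8 ALLOC][9-40 FREE]
Op 3: c = malloc(8) -> c = 9; heap: [0-5 ALLOC][6-8 ALLOC][9-16 ALLOC][17-40 FREE]
Op 4: d = malloc(4) -> d = 17; heap: [0-5 ALLOC][6-8 ALLOC][9-16 ALLOC][17-20 ALLOC][21-40 FREE]
Op 5: c = realloc(c, 10) -> c = 21; heap: [0-5 ALLOC][6-8 ALLOC][9-16 FREE][17-20 ALLOC][21-30 ALLOC][31-40 FREE]
Free blocks: [8 10] total_free=18 largest=10 -> 100*(18-10)/18 = 800/18 ≈ 44.444 -> rounds to 44

Answer: 44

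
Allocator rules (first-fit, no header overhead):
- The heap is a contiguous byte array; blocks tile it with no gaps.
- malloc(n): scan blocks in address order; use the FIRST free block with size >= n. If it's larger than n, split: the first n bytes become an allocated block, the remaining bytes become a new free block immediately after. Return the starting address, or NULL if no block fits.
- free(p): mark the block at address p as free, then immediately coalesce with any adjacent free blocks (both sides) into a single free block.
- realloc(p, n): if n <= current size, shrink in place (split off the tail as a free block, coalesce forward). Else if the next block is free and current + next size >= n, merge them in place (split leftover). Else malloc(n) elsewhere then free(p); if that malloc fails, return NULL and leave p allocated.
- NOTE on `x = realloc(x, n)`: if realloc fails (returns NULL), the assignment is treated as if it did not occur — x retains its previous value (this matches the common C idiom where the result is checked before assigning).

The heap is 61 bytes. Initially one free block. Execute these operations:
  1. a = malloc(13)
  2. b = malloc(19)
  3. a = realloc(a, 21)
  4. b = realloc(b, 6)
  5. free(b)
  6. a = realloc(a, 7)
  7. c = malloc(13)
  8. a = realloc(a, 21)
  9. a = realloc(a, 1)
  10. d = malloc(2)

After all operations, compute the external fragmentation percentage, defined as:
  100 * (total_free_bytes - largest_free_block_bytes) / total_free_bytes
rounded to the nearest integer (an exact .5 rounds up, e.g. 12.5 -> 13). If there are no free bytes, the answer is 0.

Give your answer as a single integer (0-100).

Answer: 38

Derivation:
Op 1: a = malloc(13) -> a = 0; heap: [0-12 ALLOC][13-60 FREE]
Op 2: b = malloc(19) -> b = 13; heap: [0-12 ALLOC][13-31 ALLOC][32-60 FREE]
Op 3: a = realloc(a, 21) -> a = 32; heap: [0-12 FREE][13-31 ALLOC][32-52 ALLOC][53-60 FREE]
Op 4: b = realloc(b, 6) -> b = 13; heap: [0-12 FREE][13-18 ALLOC][19-31 FREE][32-52 ALLOC][53-60 FREE]
Op 5: free(b) -> (freed b); heap: [0-31 FREE][32-52 ALLOC][53-60 FREE]
Op 6: a = realloc(a, 7) -> a = 32; heap: [0-31 FREE][32-38 ALLOC][39-60 FREE]
Op 7: c = malloc(13) -> c = 0; heap: [0-12 ALLOC][13-31 FREE][32-38 ALLOC][39-60 FREE]
Op 8: a = realloc(a, 21) -> a = 32; heap: [0-12 ALLOC][13-31 FREE][32-52 ALLOC][53-60 FREE]
Op 9: a = realloc(a, 1) -> a = 32; heap: [0-12 ALLOC][13-31 FREE][32-32 ALLOC][33-60 FREE]
Op 10: d = malloc(2) -> d = 13; heap: [0-12 ALLOC][13-14 ALLOC][15-31 FREE][32-32 ALLOC][33-60 FREE]
Free blocks: [17 28] total_free=45 largest=28 -> 100*(45-28)/45 = 1700/45 ≈ 37.778 -> rounds to 38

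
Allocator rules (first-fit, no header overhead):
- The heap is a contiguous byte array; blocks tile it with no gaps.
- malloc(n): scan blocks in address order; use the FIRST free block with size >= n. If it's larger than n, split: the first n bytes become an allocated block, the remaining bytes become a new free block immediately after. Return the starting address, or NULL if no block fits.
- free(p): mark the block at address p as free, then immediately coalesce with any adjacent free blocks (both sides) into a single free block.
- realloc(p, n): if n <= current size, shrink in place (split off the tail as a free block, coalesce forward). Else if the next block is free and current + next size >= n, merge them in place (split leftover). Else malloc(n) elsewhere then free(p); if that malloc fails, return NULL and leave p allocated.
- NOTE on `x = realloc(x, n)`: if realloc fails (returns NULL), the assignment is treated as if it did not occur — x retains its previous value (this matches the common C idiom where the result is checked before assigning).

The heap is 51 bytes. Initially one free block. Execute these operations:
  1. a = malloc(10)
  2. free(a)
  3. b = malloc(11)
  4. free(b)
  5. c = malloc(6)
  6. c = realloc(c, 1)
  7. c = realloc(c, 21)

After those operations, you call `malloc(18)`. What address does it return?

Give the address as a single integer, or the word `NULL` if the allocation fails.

Op 1: a = malloc(10) -> a = 0; heap: [0-9 ALLOC][10-50 FREE]
Op 2: free(a) -> (freed a); heap: [0-50 FREE]
Op 3: b = malloc(11) -> b = 0; heap: [0-10 ALLOC][11-50 FREE]
Op 4: free(b) -> (freed b); heap: [0-50 FREE]
Op 5: c = malloc(6) -> c = 0; heap: [0-5 ALLOC][6-50 FREE]
Op 6: c = realloc(c, 1) -> c = 0; heap: [0-0 ALLOC][1-50 FREE]
Op 7: c = realloc(c, 21) -> c = 0; heap: [0-20 ALLOC][21-50 FREE]
malloc(18): first-fit scan over [0-20 ALLOC][21-50 FREE] -> 21

Answer: 21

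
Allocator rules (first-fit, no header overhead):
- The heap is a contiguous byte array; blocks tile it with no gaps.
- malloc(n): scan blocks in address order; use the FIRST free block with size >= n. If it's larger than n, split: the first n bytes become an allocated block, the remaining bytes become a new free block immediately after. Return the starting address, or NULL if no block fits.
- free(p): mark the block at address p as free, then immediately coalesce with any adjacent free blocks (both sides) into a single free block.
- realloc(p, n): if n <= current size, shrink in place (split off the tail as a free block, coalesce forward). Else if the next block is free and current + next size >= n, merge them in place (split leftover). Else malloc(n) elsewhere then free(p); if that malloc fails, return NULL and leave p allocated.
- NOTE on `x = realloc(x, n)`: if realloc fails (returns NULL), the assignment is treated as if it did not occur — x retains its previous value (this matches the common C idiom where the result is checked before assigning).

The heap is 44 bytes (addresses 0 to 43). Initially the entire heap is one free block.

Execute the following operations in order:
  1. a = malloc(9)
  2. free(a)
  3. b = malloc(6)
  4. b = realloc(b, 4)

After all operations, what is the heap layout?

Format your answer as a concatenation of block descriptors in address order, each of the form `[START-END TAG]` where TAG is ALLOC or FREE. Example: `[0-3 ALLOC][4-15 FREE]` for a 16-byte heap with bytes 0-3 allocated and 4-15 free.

Op 1: a = malloc(9) -> a = 0; heap: [0-8 ALLOC][9-43 FREE]
Op 2: free(a) -> (freed a); heap: [0-43 FREE]
Op 3: b = malloc(6) -> b = 0; heap: [0-5 ALLOC][6-43 FREE]
Op 4: b = realloc(b, 4) -> b = 0; heap: [0-3 ALLOC][4-43 FREE]

Answer: [0-3 ALLOC][4-43 FREE]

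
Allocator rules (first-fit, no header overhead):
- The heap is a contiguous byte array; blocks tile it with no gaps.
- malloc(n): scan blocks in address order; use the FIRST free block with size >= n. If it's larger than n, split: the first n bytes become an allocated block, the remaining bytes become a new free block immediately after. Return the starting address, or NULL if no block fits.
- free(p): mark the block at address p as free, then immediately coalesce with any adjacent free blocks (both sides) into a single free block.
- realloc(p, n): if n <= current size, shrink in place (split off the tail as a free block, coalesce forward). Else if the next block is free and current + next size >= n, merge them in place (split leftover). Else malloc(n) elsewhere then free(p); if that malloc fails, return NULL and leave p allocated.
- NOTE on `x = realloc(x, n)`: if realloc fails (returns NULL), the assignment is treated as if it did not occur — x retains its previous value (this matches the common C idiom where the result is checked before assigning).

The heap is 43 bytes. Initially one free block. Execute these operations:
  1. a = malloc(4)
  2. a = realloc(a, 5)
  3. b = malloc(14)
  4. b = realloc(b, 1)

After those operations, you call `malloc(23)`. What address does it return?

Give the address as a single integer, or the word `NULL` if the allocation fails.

Op 1: a = malloc(4) -> a = 0; heap: [0-3 ALLOC][4-42 FREE]
Op 2: a = realloc(a, 5) -> a = 0; heap: [0-4 ALLOC][5-42 FREE]
Op 3: b = malloc(14) -> b = 5; heap: [0-4 ALLOC][5-18 ALLOC][19-42 FREE]
Op 4: b = realloc(b, 1) -> b = 5; heap: [0-4 ALLOC][5-5 ALLOC][6-42 FREE]
malloc(23): first-fit scan over [0-4 ALLOC][5-5 ALLOC][6-42 FREE] -> 6

Answer: 6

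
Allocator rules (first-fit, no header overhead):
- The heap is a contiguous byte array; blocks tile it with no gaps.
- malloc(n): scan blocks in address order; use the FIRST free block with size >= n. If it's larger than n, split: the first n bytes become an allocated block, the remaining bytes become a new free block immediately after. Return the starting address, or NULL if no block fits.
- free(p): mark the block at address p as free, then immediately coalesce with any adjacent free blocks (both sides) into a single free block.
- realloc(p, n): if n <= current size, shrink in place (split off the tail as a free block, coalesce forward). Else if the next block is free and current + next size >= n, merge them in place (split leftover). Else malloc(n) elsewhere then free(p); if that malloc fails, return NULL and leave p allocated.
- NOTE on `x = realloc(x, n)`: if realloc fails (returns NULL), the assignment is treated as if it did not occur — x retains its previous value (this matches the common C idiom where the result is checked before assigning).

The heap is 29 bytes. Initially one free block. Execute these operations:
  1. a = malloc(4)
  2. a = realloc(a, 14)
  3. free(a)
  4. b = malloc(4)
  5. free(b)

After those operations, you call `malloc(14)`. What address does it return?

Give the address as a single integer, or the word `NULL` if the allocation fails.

Op 1: a = malloc(4) -> a = 0; heap: [0-3 ALLOC][4-28 FREE]
Op 2: a = realloc(a, 14) -> a = 0; heap: [0-13 ALLOC][14-28 FREE]
Op 3: free(a) -> (freed a); heap: [0-28 FREE]
Op 4: b = malloc(4) -> b = 0; heap: [0-3 ALLOC][4-28 FREE]
Op 5: free(b) -> (freed b); heap: [0-28 FREE]
malloc(14): first-fit scan over [0-28 FREE] -> 0

Answer: 0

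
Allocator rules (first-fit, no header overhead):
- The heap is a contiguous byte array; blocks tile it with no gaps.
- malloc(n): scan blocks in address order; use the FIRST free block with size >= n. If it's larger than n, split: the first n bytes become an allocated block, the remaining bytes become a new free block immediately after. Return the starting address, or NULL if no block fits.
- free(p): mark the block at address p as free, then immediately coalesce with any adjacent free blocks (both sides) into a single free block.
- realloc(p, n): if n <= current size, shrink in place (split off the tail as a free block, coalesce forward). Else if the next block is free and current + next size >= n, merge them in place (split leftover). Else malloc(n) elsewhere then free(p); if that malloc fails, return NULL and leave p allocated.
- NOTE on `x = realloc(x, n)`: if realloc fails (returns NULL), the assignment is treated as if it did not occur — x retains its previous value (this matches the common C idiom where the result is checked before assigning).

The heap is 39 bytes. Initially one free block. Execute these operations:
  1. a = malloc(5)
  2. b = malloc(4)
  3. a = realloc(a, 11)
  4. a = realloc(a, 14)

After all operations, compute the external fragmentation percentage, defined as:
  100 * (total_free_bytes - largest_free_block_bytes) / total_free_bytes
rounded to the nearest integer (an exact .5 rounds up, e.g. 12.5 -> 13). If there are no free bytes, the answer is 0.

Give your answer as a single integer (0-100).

Op 1: a = malloc(5) -> a = 0; heap: [0-4 ALLOC][5-38 FREE]
Op 2: b = malloc(4) -> b = 5; heap: [0-4 ALLOC][5-8 ALLOC][9-38 FREE]
Op 3: a = realloc(a, 11) -> a = 9; heap: [0-4 FREE][5-8 ALLOC][9-19 ALLOC][20-38 FREE]
Op 4: a = realloc(a, 14) -> a = 9; heap: [0-4 FREE][5-8 ALLOC][9-22 ALLOC][23-38 FREE]
Free blocks: [5 16] total_free=21 largest=16 -> 100*(21-16)/21 = 500/21 ≈ 23.810 -> rounds to 24

Answer: 24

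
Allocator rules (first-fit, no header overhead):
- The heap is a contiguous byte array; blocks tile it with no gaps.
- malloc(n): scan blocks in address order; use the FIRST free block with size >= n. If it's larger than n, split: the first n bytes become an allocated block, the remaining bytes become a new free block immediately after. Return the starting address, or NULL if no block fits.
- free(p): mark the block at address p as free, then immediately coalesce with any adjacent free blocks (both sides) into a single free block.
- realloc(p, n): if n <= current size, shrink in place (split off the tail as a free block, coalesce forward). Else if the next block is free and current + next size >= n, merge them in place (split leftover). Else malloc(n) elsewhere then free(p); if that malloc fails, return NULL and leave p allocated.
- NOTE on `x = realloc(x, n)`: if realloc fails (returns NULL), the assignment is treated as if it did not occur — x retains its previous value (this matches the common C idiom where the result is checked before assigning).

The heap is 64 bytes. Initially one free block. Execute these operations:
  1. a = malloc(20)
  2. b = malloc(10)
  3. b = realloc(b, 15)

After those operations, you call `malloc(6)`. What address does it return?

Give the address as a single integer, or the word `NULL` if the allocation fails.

Answer: 35

Derivation:
Op 1: a = malloc(20) -> a = 0; heap: [0-19 ALLOC][20-63 FREE]
Op 2: b = malloc(10) -> b = 20; heap: [0-19 ALLOC][20-29 ALLOC][30-63 FREE]
Op 3: b = realloc(b, 15) -> b = 20; heap: [0-19 ALLOC][20-34 ALLOC][35-63 FREE]
malloc(6): first-fit scan over [0-19 ALLOC][20-34 ALLOC][35-63 FREE] -> 35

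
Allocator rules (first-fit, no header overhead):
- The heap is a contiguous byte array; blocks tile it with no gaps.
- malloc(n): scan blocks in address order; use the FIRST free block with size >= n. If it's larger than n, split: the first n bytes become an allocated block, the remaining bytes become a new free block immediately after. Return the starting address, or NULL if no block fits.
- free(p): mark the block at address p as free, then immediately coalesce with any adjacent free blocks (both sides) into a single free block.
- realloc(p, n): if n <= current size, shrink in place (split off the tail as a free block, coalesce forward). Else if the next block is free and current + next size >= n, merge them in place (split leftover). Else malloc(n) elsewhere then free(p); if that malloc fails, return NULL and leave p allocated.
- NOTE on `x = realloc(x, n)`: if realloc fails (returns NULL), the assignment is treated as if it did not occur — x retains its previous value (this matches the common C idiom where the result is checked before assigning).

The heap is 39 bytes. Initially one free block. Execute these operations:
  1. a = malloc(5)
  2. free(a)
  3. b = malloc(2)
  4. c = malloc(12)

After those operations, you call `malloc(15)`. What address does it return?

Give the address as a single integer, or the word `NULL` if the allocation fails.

Op 1: a = malloc(5) -> a = 0; heap: [0-4 ALLOC][5-38 FREE]
Op 2: free(a) -> (freed a); heap: [0-38 FREE]
Op 3: b = malloc(2) -> b = 0; heap: [0-1 ALLOC][2-38 FREE]
Op 4: c = malloc(12) -> c = 2; heap: [0-1 ALLOC][2-13 ALLOC][14-38 FREE]
malloc(15): first-fit scan over [0-1 ALLOC][2-13 ALLOC][14-38 FREE] -> 14

Answer: 14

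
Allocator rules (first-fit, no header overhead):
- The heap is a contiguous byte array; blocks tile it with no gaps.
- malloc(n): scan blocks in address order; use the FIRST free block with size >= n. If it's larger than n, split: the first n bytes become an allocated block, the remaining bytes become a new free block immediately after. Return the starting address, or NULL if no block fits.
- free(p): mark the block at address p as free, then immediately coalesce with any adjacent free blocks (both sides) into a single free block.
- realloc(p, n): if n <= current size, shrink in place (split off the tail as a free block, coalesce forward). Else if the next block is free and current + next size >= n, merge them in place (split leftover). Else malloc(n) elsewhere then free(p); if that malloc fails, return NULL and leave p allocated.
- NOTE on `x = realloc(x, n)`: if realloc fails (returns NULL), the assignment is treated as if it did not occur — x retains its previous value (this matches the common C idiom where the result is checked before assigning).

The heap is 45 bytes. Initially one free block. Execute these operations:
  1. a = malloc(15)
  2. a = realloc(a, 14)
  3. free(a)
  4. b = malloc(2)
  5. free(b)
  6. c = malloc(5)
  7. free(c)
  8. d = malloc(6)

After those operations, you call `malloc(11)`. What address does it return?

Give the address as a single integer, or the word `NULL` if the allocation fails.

Op 1: a = malloc(15) -> a = 0; heap: [0-14 ALLOC][15-44 FREE]
Op 2: a = realloc(a, 14) -> a = 0; heap: [0-13 ALLOC][14-44 FREE]
Op 3: free(a) -> (freed a); heap: [0-44 FREE]
Op 4: b = malloc(2) -> b = 0; heap: [0-1 ALLOC][2-44 FREE]
Op 5: free(b) -> (freed b); heap: [0-44 FREE]
Op 6: c = malloc(5) -> c = 0; heap: [0-4 ALLOC][5-44 FREE]
Op 7: free(c) -> (freed c); heap: [0-44 FREE]
Op 8: d = malloc(6) -> d = 0; heap: [0-5 ALLOC][6-44 FREE]
malloc(11): first-fit scan over [0-5 ALLOC][6-44 FREE] -> 6

Answer: 6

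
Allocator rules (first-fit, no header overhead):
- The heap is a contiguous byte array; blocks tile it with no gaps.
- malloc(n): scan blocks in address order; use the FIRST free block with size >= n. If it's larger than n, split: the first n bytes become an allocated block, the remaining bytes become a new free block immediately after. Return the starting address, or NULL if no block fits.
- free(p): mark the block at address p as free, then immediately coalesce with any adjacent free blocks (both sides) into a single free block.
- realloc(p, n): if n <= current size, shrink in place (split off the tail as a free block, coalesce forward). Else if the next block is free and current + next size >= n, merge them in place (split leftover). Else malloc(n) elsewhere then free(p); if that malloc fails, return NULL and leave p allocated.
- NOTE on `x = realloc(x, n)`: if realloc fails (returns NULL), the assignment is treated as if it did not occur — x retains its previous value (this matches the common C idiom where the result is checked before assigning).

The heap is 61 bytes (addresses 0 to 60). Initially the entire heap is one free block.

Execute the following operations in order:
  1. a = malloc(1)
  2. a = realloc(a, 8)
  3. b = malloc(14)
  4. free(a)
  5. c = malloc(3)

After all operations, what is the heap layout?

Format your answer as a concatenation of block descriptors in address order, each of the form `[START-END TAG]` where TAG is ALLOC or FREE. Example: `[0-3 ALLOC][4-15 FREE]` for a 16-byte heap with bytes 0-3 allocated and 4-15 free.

Answer: [0-2 ALLOC][3-7 FREE][8-21 ALLOC][22-60 FREE]

Derivation:
Op 1: a = malloc(1) -> a = 0; heap: [0-0 ALLOC][1-60 FREE]
Op 2: a = realloc(a, 8) -> a = 0; heap: [0-7 ALLOC][8-60 FREE]
Op 3: b = malloc(14) -> b = 8; heap: [0-7 ALLOC][8-21 ALLOC][22-60 FREE]
Op 4: free(a) -> (freed a); heap: [0-7 FREE][8-21 ALLOC][22-60 FREE]
Op 5: c = malloc(3) -> c = 0; heap: [0-2 ALLOC][3-7 FREE][8-21 ALLOC][22-60 FREE]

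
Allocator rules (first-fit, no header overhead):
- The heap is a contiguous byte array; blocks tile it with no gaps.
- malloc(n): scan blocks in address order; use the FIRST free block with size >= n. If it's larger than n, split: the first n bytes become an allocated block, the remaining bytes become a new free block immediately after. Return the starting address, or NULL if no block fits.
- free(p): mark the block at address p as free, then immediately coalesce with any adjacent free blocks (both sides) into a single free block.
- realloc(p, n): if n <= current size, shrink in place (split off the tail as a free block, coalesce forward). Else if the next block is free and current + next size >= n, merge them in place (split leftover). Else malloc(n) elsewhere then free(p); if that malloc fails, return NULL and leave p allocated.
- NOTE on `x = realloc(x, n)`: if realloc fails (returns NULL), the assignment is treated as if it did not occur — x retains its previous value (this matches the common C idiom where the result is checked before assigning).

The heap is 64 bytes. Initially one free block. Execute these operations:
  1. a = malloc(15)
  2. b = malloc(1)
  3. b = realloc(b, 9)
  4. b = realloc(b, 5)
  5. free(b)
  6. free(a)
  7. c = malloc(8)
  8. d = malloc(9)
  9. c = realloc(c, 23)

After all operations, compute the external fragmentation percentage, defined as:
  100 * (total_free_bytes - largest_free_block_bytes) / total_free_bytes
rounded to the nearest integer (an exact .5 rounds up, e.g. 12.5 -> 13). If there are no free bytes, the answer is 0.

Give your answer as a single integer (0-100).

Answer: 25

Derivation:
Op 1: a = malloc(15) -> a = 0; heap: [0-14 ALLOC][15-63 FREE]
Op 2: b = malloc(1) -> b = 15; heap: [0-14 ALLOC][15-15 ALLOC][16-63 FREE]
Op 3: b = realloc(b, 9) -> b = 15; heap: [0-14 ALLOC][15-23 ALLOC][24-63 FREE]
Op 4: b = realloc(b, 5) -> b = 15; heap: [0-14 ALLOC][15-19 ALLOC][20-63 FREE]
Op 5: free(b) -> (freed b); heap: [0-14 ALLOC][15-63 FREE]
Op 6: free(a) -> (freed a); heap: [0-63 FREE]
Op 7: c = malloc(8) -> c = 0; heap: [0-7 ALLOC][8-63 FREE]
Op 8: d = malloc(9) -> d = 8; heap: [0-7 ALLOC][8-16 ALLOC][17-63 FREE]
Op 9: c = realloc(c, 23) -> c = 17; heap: [0-7 FREE][8-16 ALLOC][17-39 ALLOC][40-63 FREE]
Free blocks: [8 24] total_free=32 largest=24 -> 100*(32-24)/32 = 800/32 = 25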